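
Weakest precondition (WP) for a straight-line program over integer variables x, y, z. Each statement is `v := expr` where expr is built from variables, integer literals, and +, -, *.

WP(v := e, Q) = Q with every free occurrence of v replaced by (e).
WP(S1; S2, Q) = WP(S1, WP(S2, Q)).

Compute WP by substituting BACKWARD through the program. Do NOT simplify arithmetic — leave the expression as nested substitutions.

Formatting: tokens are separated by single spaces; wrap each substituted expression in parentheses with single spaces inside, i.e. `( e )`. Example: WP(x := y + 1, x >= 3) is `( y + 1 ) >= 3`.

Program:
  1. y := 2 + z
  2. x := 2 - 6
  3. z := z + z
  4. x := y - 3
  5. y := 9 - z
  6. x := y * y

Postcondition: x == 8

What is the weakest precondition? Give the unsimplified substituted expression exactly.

Answer: ( ( 9 - ( z + z ) ) * ( 9 - ( z + z ) ) ) == 8

Derivation:
post: x == 8
stmt 6: x := y * y  -- replace 1 occurrence(s) of x with (y * y)
  => ( y * y ) == 8
stmt 5: y := 9 - z  -- replace 2 occurrence(s) of y with (9 - z)
  => ( ( 9 - z ) * ( 9 - z ) ) == 8
stmt 4: x := y - 3  -- replace 0 occurrence(s) of x with (y - 3)
  => ( ( 9 - z ) * ( 9 - z ) ) == 8
stmt 3: z := z + z  -- replace 2 occurrence(s) of z with (z + z)
  => ( ( 9 - ( z + z ) ) * ( 9 - ( z + z ) ) ) == 8
stmt 2: x := 2 - 6  -- replace 0 occurrence(s) of x with (2 - 6)
  => ( ( 9 - ( z + z ) ) * ( 9 - ( z + z ) ) ) == 8
stmt 1: y := 2 + z  -- replace 0 occurrence(s) of y with (2 + z)
  => ( ( 9 - ( z + z ) ) * ( 9 - ( z + z ) ) ) == 8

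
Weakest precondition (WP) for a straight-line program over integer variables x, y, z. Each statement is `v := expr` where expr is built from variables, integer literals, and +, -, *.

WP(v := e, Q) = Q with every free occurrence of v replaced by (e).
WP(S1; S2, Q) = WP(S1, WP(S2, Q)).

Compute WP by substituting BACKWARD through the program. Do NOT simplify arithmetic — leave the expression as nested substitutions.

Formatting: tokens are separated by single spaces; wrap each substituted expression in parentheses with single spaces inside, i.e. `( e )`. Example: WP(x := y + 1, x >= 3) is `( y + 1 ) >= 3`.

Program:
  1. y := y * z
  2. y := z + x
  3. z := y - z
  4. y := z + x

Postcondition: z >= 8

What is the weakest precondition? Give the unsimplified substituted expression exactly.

Answer: ( ( z + x ) - z ) >= 8

Derivation:
post: z >= 8
stmt 4: y := z + x  -- replace 0 occurrence(s) of y with (z + x)
  => z >= 8
stmt 3: z := y - z  -- replace 1 occurrence(s) of z with (y - z)
  => ( y - z ) >= 8
stmt 2: y := z + x  -- replace 1 occurrence(s) of y with (z + x)
  => ( ( z + x ) - z ) >= 8
stmt 1: y := y * z  -- replace 0 occurrence(s) of y with (y * z)
  => ( ( z + x ) - z ) >= 8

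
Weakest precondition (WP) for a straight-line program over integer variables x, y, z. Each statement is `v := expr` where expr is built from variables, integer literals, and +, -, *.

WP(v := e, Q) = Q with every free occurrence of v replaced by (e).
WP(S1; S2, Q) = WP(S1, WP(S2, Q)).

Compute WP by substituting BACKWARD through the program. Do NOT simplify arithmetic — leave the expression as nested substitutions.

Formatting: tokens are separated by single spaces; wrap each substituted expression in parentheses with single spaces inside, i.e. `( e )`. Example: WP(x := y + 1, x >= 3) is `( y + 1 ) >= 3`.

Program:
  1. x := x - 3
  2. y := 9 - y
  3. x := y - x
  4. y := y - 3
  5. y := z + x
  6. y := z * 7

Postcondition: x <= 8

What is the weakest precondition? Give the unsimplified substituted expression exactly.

post: x <= 8
stmt 6: y := z * 7  -- replace 0 occurrence(s) of y with (z * 7)
  => x <= 8
stmt 5: y := z + x  -- replace 0 occurrence(s) of y with (z + x)
  => x <= 8
stmt 4: y := y - 3  -- replace 0 occurrence(s) of y with (y - 3)
  => x <= 8
stmt 3: x := y - x  -- replace 1 occurrence(s) of x with (y - x)
  => ( y - x ) <= 8
stmt 2: y := 9 - y  -- replace 1 occurrence(s) of y with (9 - y)
  => ( ( 9 - y ) - x ) <= 8
stmt 1: x := x - 3  -- replace 1 occurrence(s) of x with (x - 3)
  => ( ( 9 - y ) - ( x - 3 ) ) <= 8

Answer: ( ( 9 - y ) - ( x - 3 ) ) <= 8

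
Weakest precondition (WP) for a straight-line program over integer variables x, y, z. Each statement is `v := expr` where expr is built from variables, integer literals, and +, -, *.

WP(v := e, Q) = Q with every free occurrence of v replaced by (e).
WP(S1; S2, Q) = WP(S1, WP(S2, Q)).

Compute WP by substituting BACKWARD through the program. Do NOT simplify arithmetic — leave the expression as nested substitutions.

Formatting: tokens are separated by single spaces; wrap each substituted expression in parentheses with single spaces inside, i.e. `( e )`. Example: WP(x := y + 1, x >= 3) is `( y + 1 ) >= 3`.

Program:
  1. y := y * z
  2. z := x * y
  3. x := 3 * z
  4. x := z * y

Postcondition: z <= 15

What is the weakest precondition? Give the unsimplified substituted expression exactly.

post: z <= 15
stmt 4: x := z * y  -- replace 0 occurrence(s) of x with (z * y)
  => z <= 15
stmt 3: x := 3 * z  -- replace 0 occurrence(s) of x with (3 * z)
  => z <= 15
stmt 2: z := x * y  -- replace 1 occurrence(s) of z with (x * y)
  => ( x * y ) <= 15
stmt 1: y := y * z  -- replace 1 occurrence(s) of y with (y * z)
  => ( x * ( y * z ) ) <= 15

Answer: ( x * ( y * z ) ) <= 15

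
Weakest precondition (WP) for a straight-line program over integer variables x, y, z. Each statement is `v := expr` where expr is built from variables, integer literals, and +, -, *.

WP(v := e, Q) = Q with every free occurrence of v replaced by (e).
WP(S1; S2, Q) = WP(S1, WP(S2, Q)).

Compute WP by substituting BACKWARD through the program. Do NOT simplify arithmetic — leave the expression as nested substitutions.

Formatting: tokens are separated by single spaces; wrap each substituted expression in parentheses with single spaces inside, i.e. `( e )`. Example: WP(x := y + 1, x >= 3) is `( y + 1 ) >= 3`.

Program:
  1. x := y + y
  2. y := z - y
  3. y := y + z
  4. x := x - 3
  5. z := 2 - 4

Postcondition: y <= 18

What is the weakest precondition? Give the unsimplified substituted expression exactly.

post: y <= 18
stmt 5: z := 2 - 4  -- replace 0 occurrence(s) of z with (2 - 4)
  => y <= 18
stmt 4: x := x - 3  -- replace 0 occurrence(s) of x with (x - 3)
  => y <= 18
stmt 3: y := y + z  -- replace 1 occurrence(s) of y with (y + z)
  => ( y + z ) <= 18
stmt 2: y := z - y  -- replace 1 occurrence(s) of y with (z - y)
  => ( ( z - y ) + z ) <= 18
stmt 1: x := y + y  -- replace 0 occurrence(s) of x with (y + y)
  => ( ( z - y ) + z ) <= 18

Answer: ( ( z - y ) + z ) <= 18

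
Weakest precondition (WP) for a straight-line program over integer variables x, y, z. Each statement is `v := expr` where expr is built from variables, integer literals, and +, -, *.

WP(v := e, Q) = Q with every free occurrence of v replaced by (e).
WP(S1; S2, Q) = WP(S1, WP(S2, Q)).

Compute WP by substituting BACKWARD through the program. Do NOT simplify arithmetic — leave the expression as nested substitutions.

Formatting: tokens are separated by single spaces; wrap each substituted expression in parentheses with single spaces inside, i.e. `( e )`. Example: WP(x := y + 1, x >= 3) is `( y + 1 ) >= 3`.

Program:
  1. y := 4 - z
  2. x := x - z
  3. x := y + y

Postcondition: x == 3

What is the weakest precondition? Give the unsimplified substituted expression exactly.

post: x == 3
stmt 3: x := y + y  -- replace 1 occurrence(s) of x with (y + y)
  => ( y + y ) == 3
stmt 2: x := x - z  -- replace 0 occurrence(s) of x with (x - z)
  => ( y + y ) == 3
stmt 1: y := 4 - z  -- replace 2 occurrence(s) of y with (4 - z)
  => ( ( 4 - z ) + ( 4 - z ) ) == 3

Answer: ( ( 4 - z ) + ( 4 - z ) ) == 3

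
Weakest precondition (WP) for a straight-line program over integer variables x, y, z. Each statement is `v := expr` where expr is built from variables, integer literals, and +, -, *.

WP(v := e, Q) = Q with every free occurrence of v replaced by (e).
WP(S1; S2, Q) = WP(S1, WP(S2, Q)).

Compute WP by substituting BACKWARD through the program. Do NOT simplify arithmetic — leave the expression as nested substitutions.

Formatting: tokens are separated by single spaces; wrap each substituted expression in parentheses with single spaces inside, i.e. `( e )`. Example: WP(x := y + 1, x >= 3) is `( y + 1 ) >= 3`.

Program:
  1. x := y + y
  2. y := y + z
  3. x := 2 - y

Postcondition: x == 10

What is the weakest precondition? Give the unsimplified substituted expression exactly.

post: x == 10
stmt 3: x := 2 - y  -- replace 1 occurrence(s) of x with (2 - y)
  => ( 2 - y ) == 10
stmt 2: y := y + z  -- replace 1 occurrence(s) of y with (y + z)
  => ( 2 - ( y + z ) ) == 10
stmt 1: x := y + y  -- replace 0 occurrence(s) of x with (y + y)
  => ( 2 - ( y + z ) ) == 10

Answer: ( 2 - ( y + z ) ) == 10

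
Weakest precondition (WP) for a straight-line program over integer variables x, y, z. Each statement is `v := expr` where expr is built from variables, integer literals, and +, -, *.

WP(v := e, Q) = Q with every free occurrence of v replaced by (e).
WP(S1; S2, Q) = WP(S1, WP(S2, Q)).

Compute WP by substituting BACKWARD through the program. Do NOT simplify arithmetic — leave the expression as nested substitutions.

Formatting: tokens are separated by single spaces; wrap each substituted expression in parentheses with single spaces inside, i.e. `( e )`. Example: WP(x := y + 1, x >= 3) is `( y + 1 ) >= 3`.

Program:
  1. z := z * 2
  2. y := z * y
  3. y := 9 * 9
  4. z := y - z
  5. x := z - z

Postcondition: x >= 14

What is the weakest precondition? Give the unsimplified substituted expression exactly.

Answer: ( ( ( 9 * 9 ) - ( z * 2 ) ) - ( ( 9 * 9 ) - ( z * 2 ) ) ) >= 14

Derivation:
post: x >= 14
stmt 5: x := z - z  -- replace 1 occurrence(s) of x with (z - z)
  => ( z - z ) >= 14
stmt 4: z := y - z  -- replace 2 occurrence(s) of z with (y - z)
  => ( ( y - z ) - ( y - z ) ) >= 14
stmt 3: y := 9 * 9  -- replace 2 occurrence(s) of y with (9 * 9)
  => ( ( ( 9 * 9 ) - z ) - ( ( 9 * 9 ) - z ) ) >= 14
stmt 2: y := z * y  -- replace 0 occurrence(s) of y with (z * y)
  => ( ( ( 9 * 9 ) - z ) - ( ( 9 * 9 ) - z ) ) >= 14
stmt 1: z := z * 2  -- replace 2 occurrence(s) of z with (z * 2)
  => ( ( ( 9 * 9 ) - ( z * 2 ) ) - ( ( 9 * 9 ) - ( z * 2 ) ) ) >= 14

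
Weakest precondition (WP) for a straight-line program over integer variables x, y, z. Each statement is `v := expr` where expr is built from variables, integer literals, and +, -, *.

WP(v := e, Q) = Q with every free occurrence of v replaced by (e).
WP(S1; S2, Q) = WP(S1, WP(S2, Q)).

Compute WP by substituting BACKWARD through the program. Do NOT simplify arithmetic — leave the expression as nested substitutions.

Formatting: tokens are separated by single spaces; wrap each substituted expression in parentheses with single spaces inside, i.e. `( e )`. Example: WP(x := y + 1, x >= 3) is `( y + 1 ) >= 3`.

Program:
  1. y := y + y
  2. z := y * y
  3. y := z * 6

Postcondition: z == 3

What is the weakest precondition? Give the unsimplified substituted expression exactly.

Answer: ( ( y + y ) * ( y + y ) ) == 3

Derivation:
post: z == 3
stmt 3: y := z * 6  -- replace 0 occurrence(s) of y with (z * 6)
  => z == 3
stmt 2: z := y * y  -- replace 1 occurrence(s) of z with (y * y)
  => ( y * y ) == 3
stmt 1: y := y + y  -- replace 2 occurrence(s) of y with (y + y)
  => ( ( y + y ) * ( y + y ) ) == 3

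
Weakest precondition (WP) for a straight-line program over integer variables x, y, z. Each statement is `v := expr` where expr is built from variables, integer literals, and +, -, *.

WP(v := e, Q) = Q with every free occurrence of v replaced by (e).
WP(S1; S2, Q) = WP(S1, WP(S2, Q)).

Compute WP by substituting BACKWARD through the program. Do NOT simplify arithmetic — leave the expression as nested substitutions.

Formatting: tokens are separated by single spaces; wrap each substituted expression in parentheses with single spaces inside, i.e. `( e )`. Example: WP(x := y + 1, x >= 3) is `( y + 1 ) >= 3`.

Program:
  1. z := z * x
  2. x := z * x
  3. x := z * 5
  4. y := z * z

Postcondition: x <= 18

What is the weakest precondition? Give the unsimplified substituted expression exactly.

post: x <= 18
stmt 4: y := z * z  -- replace 0 occurrence(s) of y with (z * z)
  => x <= 18
stmt 3: x := z * 5  -- replace 1 occurrence(s) of x with (z * 5)
  => ( z * 5 ) <= 18
stmt 2: x := z * x  -- replace 0 occurrence(s) of x with (z * x)
  => ( z * 5 ) <= 18
stmt 1: z := z * x  -- replace 1 occurrence(s) of z with (z * x)
  => ( ( z * x ) * 5 ) <= 18

Answer: ( ( z * x ) * 5 ) <= 18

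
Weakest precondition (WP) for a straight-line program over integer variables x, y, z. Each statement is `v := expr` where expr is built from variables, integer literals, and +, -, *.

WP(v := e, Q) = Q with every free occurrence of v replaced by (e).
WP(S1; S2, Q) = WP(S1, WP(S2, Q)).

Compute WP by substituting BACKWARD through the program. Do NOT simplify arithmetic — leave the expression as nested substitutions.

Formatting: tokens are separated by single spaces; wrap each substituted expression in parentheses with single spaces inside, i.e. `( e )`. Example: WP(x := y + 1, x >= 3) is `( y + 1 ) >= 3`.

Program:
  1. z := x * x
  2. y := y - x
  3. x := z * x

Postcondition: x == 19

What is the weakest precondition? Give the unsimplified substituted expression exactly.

post: x == 19
stmt 3: x := z * x  -- replace 1 occurrence(s) of x with (z * x)
  => ( z * x ) == 19
stmt 2: y := y - x  -- replace 0 occurrence(s) of y with (y - x)
  => ( z * x ) == 19
stmt 1: z := x * x  -- replace 1 occurrence(s) of z with (x * x)
  => ( ( x * x ) * x ) == 19

Answer: ( ( x * x ) * x ) == 19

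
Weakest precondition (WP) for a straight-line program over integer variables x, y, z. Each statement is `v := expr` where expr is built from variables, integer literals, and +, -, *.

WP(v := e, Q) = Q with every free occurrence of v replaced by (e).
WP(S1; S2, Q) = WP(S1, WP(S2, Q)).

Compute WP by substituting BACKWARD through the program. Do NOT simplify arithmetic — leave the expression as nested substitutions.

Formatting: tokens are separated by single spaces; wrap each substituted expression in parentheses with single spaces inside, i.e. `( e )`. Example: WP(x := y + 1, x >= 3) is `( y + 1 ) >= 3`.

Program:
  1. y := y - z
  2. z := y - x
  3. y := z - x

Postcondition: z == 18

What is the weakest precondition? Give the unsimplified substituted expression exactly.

post: z == 18
stmt 3: y := z - x  -- replace 0 occurrence(s) of y with (z - x)
  => z == 18
stmt 2: z := y - x  -- replace 1 occurrence(s) of z with (y - x)
  => ( y - x ) == 18
stmt 1: y := y - z  -- replace 1 occurrence(s) of y with (y - z)
  => ( ( y - z ) - x ) == 18

Answer: ( ( y - z ) - x ) == 18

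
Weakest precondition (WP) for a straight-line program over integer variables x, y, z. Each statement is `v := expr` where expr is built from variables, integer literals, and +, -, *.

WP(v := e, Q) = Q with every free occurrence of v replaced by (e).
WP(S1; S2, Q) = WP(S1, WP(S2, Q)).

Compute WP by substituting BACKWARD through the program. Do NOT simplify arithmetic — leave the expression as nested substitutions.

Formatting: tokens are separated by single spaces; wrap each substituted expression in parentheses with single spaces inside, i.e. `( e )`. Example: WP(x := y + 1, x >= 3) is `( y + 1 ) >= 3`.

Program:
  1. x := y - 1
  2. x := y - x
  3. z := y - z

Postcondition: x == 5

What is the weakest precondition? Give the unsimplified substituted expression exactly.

post: x == 5
stmt 3: z := y - z  -- replace 0 occurrence(s) of z with (y - z)
  => x == 5
stmt 2: x := y - x  -- replace 1 occurrence(s) of x with (y - x)
  => ( y - x ) == 5
stmt 1: x := y - 1  -- replace 1 occurrence(s) of x with (y - 1)
  => ( y - ( y - 1 ) ) == 5

Answer: ( y - ( y - 1 ) ) == 5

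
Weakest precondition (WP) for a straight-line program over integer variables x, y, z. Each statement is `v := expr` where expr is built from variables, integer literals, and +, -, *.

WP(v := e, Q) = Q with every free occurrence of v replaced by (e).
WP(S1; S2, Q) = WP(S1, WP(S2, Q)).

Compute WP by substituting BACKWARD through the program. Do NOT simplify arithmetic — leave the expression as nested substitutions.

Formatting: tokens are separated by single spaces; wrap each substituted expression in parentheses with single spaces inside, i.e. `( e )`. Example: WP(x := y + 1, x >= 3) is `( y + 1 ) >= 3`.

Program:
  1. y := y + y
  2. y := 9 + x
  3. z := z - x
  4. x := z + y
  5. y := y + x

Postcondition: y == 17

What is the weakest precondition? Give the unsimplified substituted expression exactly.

post: y == 17
stmt 5: y := y + x  -- replace 1 occurrence(s) of y with (y + x)
  => ( y + x ) == 17
stmt 4: x := z + y  -- replace 1 occurrence(s) of x with (z + y)
  => ( y + ( z + y ) ) == 17
stmt 3: z := z - x  -- replace 1 occurrence(s) of z with (z - x)
  => ( y + ( ( z - x ) + y ) ) == 17
stmt 2: y := 9 + x  -- replace 2 occurrence(s) of y with (9 + x)
  => ( ( 9 + x ) + ( ( z - x ) + ( 9 + x ) ) ) == 17
stmt 1: y := y + y  -- replace 0 occurrence(s) of y with (y + y)
  => ( ( 9 + x ) + ( ( z - x ) + ( 9 + x ) ) ) == 17

Answer: ( ( 9 + x ) + ( ( z - x ) + ( 9 + x ) ) ) == 17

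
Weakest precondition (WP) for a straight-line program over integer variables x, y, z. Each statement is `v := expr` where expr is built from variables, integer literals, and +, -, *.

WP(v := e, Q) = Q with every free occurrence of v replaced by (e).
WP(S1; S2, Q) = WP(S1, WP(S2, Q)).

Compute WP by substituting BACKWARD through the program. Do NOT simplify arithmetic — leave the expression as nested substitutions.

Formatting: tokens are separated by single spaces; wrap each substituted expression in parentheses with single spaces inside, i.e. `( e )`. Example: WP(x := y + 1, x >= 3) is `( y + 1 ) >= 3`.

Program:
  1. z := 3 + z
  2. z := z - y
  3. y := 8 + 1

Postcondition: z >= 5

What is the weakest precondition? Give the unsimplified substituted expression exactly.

Answer: ( ( 3 + z ) - y ) >= 5

Derivation:
post: z >= 5
stmt 3: y := 8 + 1  -- replace 0 occurrence(s) of y with (8 + 1)
  => z >= 5
stmt 2: z := z - y  -- replace 1 occurrence(s) of z with (z - y)
  => ( z - y ) >= 5
stmt 1: z := 3 + z  -- replace 1 occurrence(s) of z with (3 + z)
  => ( ( 3 + z ) - y ) >= 5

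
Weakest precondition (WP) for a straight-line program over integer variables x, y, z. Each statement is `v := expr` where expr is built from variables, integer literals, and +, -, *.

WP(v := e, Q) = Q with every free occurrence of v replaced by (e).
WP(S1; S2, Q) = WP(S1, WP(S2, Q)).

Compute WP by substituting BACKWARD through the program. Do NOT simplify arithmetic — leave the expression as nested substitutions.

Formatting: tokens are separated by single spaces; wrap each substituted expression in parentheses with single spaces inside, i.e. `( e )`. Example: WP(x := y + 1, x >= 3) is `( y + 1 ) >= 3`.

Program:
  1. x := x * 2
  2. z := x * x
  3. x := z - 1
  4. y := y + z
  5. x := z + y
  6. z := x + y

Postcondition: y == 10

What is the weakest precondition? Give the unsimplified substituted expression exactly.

post: y == 10
stmt 6: z := x + y  -- replace 0 occurrence(s) of z with (x + y)
  => y == 10
stmt 5: x := z + y  -- replace 0 occurrence(s) of x with (z + y)
  => y == 10
stmt 4: y := y + z  -- replace 1 occurrence(s) of y with (y + z)
  => ( y + z ) == 10
stmt 3: x := z - 1  -- replace 0 occurrence(s) of x with (z - 1)
  => ( y + z ) == 10
stmt 2: z := x * x  -- replace 1 occurrence(s) of z with (x * x)
  => ( y + ( x * x ) ) == 10
stmt 1: x := x * 2  -- replace 2 occurrence(s) of x with (x * 2)
  => ( y + ( ( x * 2 ) * ( x * 2 ) ) ) == 10

Answer: ( y + ( ( x * 2 ) * ( x * 2 ) ) ) == 10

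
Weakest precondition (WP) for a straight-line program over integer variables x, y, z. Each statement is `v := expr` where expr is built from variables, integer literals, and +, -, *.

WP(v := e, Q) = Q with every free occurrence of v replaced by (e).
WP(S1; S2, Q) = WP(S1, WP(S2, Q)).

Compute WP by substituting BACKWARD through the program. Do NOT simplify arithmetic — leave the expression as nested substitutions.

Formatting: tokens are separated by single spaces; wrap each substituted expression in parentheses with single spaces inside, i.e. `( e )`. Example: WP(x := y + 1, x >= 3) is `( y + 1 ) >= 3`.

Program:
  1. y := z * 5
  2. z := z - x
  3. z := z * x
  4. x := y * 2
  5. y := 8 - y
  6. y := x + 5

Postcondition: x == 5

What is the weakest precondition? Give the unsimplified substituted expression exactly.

Answer: ( ( z * 5 ) * 2 ) == 5

Derivation:
post: x == 5
stmt 6: y := x + 5  -- replace 0 occurrence(s) of y with (x + 5)
  => x == 5
stmt 5: y := 8 - y  -- replace 0 occurrence(s) of y with (8 - y)
  => x == 5
stmt 4: x := y * 2  -- replace 1 occurrence(s) of x with (y * 2)
  => ( y * 2 ) == 5
stmt 3: z := z * x  -- replace 0 occurrence(s) of z with (z * x)
  => ( y * 2 ) == 5
stmt 2: z := z - x  -- replace 0 occurrence(s) of z with (z - x)
  => ( y * 2 ) == 5
stmt 1: y := z * 5  -- replace 1 occurrence(s) of y with (z * 5)
  => ( ( z * 5 ) * 2 ) == 5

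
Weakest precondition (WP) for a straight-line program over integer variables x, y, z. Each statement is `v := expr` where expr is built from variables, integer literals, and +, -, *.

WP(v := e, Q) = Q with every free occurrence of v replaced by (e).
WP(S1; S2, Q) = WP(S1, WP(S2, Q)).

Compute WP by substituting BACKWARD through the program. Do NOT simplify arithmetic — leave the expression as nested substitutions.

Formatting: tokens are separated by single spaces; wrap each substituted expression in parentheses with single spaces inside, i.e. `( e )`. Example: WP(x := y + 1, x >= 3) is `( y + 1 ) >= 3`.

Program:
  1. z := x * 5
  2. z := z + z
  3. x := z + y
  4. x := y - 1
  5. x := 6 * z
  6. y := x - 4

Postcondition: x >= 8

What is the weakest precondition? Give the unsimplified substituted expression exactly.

post: x >= 8
stmt 6: y := x - 4  -- replace 0 occurrence(s) of y with (x - 4)
  => x >= 8
stmt 5: x := 6 * z  -- replace 1 occurrence(s) of x with (6 * z)
  => ( 6 * z ) >= 8
stmt 4: x := y - 1  -- replace 0 occurrence(s) of x with (y - 1)
  => ( 6 * z ) >= 8
stmt 3: x := z + y  -- replace 0 occurrence(s) of x with (z + y)
  => ( 6 * z ) >= 8
stmt 2: z := z + z  -- replace 1 occurrence(s) of z with (z + z)
  => ( 6 * ( z + z ) ) >= 8
stmt 1: z := x * 5  -- replace 2 occurrence(s) of z with (x * 5)
  => ( 6 * ( ( x * 5 ) + ( x * 5 ) ) ) >= 8

Answer: ( 6 * ( ( x * 5 ) + ( x * 5 ) ) ) >= 8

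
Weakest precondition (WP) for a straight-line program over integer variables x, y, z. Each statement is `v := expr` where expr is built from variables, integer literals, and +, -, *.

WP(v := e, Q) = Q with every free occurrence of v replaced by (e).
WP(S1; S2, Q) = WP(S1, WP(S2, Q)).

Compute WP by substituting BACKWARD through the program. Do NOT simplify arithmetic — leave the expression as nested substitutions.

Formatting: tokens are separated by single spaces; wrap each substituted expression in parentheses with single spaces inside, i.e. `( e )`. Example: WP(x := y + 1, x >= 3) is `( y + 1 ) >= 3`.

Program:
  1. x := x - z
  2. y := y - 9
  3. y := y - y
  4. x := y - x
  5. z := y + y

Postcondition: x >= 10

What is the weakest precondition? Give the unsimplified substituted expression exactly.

post: x >= 10
stmt 5: z := y + y  -- replace 0 occurrence(s) of z with (y + y)
  => x >= 10
stmt 4: x := y - x  -- replace 1 occurrence(s) of x with (y - x)
  => ( y - x ) >= 10
stmt 3: y := y - y  -- replace 1 occurrence(s) of y with (y - y)
  => ( ( y - y ) - x ) >= 10
stmt 2: y := y - 9  -- replace 2 occurrence(s) of y with (y - 9)
  => ( ( ( y - 9 ) - ( y - 9 ) ) - x ) >= 10
stmt 1: x := x - z  -- replace 1 occurrence(s) of x with (x - z)
  => ( ( ( y - 9 ) - ( y - 9 ) ) - ( x - z ) ) >= 10

Answer: ( ( ( y - 9 ) - ( y - 9 ) ) - ( x - z ) ) >= 10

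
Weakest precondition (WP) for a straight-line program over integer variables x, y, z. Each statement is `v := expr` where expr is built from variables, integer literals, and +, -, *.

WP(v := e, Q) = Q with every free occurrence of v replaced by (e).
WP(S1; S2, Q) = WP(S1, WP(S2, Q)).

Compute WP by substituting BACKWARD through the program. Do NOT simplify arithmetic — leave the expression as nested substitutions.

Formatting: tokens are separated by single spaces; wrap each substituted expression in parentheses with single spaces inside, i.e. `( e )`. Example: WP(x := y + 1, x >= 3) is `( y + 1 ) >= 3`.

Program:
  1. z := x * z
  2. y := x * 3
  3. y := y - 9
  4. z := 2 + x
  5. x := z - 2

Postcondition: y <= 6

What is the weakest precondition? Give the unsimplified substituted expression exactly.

post: y <= 6
stmt 5: x := z - 2  -- replace 0 occurrence(s) of x with (z - 2)
  => y <= 6
stmt 4: z := 2 + x  -- replace 0 occurrence(s) of z with (2 + x)
  => y <= 6
stmt 3: y := y - 9  -- replace 1 occurrence(s) of y with (y - 9)
  => ( y - 9 ) <= 6
stmt 2: y := x * 3  -- replace 1 occurrence(s) of y with (x * 3)
  => ( ( x * 3 ) - 9 ) <= 6
stmt 1: z := x * z  -- replace 0 occurrence(s) of z with (x * z)
  => ( ( x * 3 ) - 9 ) <= 6

Answer: ( ( x * 3 ) - 9 ) <= 6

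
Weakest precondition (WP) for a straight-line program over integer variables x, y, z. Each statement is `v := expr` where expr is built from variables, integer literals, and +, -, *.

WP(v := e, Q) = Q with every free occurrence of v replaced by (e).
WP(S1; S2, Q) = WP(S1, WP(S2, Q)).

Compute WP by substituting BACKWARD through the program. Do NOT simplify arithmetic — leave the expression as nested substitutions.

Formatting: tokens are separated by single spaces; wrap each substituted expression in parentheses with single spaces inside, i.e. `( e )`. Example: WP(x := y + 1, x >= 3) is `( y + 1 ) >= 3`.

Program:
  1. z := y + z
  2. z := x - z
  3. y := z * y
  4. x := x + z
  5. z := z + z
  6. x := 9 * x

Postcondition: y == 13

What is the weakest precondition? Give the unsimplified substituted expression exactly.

post: y == 13
stmt 6: x := 9 * x  -- replace 0 occurrence(s) of x with (9 * x)
  => y == 13
stmt 5: z := z + z  -- replace 0 occurrence(s) of z with (z + z)
  => y == 13
stmt 4: x := x + z  -- replace 0 occurrence(s) of x with (x + z)
  => y == 13
stmt 3: y := z * y  -- replace 1 occurrence(s) of y with (z * y)
  => ( z * y ) == 13
stmt 2: z := x - z  -- replace 1 occurrence(s) of z with (x - z)
  => ( ( x - z ) * y ) == 13
stmt 1: z := y + z  -- replace 1 occurrence(s) of z with (y + z)
  => ( ( x - ( y + z ) ) * y ) == 13

Answer: ( ( x - ( y + z ) ) * y ) == 13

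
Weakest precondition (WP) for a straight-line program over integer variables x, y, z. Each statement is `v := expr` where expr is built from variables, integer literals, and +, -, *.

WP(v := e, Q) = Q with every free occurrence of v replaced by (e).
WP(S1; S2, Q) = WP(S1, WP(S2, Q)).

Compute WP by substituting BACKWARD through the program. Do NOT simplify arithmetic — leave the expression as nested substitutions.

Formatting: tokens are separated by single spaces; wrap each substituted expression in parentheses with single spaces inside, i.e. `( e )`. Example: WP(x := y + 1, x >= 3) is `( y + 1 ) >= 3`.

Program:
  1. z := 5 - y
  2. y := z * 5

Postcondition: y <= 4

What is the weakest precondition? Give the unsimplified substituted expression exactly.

post: y <= 4
stmt 2: y := z * 5  -- replace 1 occurrence(s) of y with (z * 5)
  => ( z * 5 ) <= 4
stmt 1: z := 5 - y  -- replace 1 occurrence(s) of z with (5 - y)
  => ( ( 5 - y ) * 5 ) <= 4

Answer: ( ( 5 - y ) * 5 ) <= 4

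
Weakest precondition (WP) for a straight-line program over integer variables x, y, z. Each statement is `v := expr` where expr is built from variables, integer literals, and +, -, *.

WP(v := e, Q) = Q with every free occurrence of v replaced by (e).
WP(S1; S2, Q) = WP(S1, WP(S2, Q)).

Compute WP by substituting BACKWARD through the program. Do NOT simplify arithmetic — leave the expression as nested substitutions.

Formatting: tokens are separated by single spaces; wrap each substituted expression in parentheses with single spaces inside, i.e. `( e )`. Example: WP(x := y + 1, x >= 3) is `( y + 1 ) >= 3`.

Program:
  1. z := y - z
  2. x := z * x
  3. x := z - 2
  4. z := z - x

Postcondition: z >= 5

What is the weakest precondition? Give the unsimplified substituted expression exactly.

Answer: ( ( y - z ) - ( ( y - z ) - 2 ) ) >= 5

Derivation:
post: z >= 5
stmt 4: z := z - x  -- replace 1 occurrence(s) of z with (z - x)
  => ( z - x ) >= 5
stmt 3: x := z - 2  -- replace 1 occurrence(s) of x with (z - 2)
  => ( z - ( z - 2 ) ) >= 5
stmt 2: x := z * x  -- replace 0 occurrence(s) of x with (z * x)
  => ( z - ( z - 2 ) ) >= 5
stmt 1: z := y - z  -- replace 2 occurrence(s) of z with (y - z)
  => ( ( y - z ) - ( ( y - z ) - 2 ) ) >= 5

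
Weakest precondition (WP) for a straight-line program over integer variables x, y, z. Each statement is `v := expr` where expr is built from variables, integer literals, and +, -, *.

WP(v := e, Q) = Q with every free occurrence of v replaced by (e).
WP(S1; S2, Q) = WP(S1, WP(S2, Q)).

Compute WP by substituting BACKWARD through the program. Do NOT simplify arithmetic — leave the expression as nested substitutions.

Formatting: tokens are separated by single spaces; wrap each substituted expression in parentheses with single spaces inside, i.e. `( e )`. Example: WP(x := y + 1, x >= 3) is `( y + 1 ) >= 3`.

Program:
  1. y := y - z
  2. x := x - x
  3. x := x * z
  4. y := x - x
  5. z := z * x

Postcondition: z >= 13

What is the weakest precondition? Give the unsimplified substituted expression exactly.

post: z >= 13
stmt 5: z := z * x  -- replace 1 occurrence(s) of z with (z * x)
  => ( z * x ) >= 13
stmt 4: y := x - x  -- replace 0 occurrence(s) of y with (x - x)
  => ( z * x ) >= 13
stmt 3: x := x * z  -- replace 1 occurrence(s) of x with (x * z)
  => ( z * ( x * z ) ) >= 13
stmt 2: x := x - x  -- replace 1 occurrence(s) of x with (x - x)
  => ( z * ( ( x - x ) * z ) ) >= 13
stmt 1: y := y - z  -- replace 0 occurrence(s) of y with (y - z)
  => ( z * ( ( x - x ) * z ) ) >= 13

Answer: ( z * ( ( x - x ) * z ) ) >= 13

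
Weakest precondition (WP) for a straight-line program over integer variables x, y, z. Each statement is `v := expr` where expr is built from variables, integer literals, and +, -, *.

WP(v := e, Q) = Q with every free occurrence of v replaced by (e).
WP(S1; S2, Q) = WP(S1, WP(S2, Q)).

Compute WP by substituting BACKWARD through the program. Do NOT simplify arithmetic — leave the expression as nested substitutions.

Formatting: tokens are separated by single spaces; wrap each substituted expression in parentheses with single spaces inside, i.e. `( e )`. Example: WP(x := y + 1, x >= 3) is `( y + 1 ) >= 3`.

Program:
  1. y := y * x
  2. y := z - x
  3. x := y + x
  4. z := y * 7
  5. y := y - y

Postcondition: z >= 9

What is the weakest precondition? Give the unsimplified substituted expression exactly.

post: z >= 9
stmt 5: y := y - y  -- replace 0 occurrence(s) of y with (y - y)
  => z >= 9
stmt 4: z := y * 7  -- replace 1 occurrence(s) of z with (y * 7)
  => ( y * 7 ) >= 9
stmt 3: x := y + x  -- replace 0 occurrence(s) of x with (y + x)
  => ( y * 7 ) >= 9
stmt 2: y := z - x  -- replace 1 occurrence(s) of y with (z - x)
  => ( ( z - x ) * 7 ) >= 9
stmt 1: y := y * x  -- replace 0 occurrence(s) of y with (y * x)
  => ( ( z - x ) * 7 ) >= 9

Answer: ( ( z - x ) * 7 ) >= 9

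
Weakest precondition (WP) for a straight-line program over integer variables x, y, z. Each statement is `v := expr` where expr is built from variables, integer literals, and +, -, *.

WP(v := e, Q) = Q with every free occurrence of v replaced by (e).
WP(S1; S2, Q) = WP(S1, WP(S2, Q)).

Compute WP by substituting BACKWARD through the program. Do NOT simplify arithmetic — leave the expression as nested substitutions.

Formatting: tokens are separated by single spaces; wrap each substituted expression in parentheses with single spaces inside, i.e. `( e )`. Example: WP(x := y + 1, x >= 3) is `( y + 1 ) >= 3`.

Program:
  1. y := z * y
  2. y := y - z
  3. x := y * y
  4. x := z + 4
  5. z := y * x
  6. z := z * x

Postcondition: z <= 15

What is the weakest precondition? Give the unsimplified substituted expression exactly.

post: z <= 15
stmt 6: z := z * x  -- replace 1 occurrence(s) of z with (z * x)
  => ( z * x ) <= 15
stmt 5: z := y * x  -- replace 1 occurrence(s) of z with (y * x)
  => ( ( y * x ) * x ) <= 15
stmt 4: x := z + 4  -- replace 2 occurrence(s) of x with (z + 4)
  => ( ( y * ( z + 4 ) ) * ( z + 4 ) ) <= 15
stmt 3: x := y * y  -- replace 0 occurrence(s) of x with (y * y)
  => ( ( y * ( z + 4 ) ) * ( z + 4 ) ) <= 15
stmt 2: y := y - z  -- replace 1 occurrence(s) of y with (y - z)
  => ( ( ( y - z ) * ( z + 4 ) ) * ( z + 4 ) ) <= 15
stmt 1: y := z * y  -- replace 1 occurrence(s) of y with (z * y)
  => ( ( ( ( z * y ) - z ) * ( z + 4 ) ) * ( z + 4 ) ) <= 15

Answer: ( ( ( ( z * y ) - z ) * ( z + 4 ) ) * ( z + 4 ) ) <= 15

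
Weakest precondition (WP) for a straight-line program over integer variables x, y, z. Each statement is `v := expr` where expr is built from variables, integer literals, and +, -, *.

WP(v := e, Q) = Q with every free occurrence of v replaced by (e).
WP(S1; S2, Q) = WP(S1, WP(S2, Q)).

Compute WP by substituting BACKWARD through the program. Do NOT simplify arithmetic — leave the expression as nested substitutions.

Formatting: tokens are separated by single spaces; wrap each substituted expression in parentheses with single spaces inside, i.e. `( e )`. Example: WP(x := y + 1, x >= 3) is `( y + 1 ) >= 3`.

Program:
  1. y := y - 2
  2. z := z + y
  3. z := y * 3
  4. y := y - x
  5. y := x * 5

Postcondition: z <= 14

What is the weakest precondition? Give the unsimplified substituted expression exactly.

Answer: ( ( y - 2 ) * 3 ) <= 14

Derivation:
post: z <= 14
stmt 5: y := x * 5  -- replace 0 occurrence(s) of y with (x * 5)
  => z <= 14
stmt 4: y := y - x  -- replace 0 occurrence(s) of y with (y - x)
  => z <= 14
stmt 3: z := y * 3  -- replace 1 occurrence(s) of z with (y * 3)
  => ( y * 3 ) <= 14
stmt 2: z := z + y  -- replace 0 occurrence(s) of z with (z + y)
  => ( y * 3 ) <= 14
stmt 1: y := y - 2  -- replace 1 occurrence(s) of y with (y - 2)
  => ( ( y - 2 ) * 3 ) <= 14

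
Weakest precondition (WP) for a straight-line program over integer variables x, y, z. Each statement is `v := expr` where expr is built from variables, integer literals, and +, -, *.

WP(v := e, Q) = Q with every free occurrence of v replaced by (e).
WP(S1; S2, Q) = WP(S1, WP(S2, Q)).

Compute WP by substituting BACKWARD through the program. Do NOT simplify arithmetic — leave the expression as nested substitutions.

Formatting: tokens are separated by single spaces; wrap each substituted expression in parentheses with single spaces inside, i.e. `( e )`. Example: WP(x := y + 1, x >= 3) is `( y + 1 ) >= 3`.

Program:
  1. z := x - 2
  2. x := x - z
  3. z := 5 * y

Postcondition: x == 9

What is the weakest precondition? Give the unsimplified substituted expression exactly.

Answer: ( x - ( x - 2 ) ) == 9

Derivation:
post: x == 9
stmt 3: z := 5 * y  -- replace 0 occurrence(s) of z with (5 * y)
  => x == 9
stmt 2: x := x - z  -- replace 1 occurrence(s) of x with (x - z)
  => ( x - z ) == 9
stmt 1: z := x - 2  -- replace 1 occurrence(s) of z with (x - 2)
  => ( x - ( x - 2 ) ) == 9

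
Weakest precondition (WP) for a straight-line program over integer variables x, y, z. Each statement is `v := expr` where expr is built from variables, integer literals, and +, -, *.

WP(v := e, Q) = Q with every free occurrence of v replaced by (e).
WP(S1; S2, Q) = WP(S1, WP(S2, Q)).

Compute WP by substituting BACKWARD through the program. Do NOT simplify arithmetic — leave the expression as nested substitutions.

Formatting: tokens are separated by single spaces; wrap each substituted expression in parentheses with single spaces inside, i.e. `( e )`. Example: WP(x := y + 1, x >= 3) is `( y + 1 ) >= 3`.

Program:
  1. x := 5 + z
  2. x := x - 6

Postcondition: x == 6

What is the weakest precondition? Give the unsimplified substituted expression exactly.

post: x == 6
stmt 2: x := x - 6  -- replace 1 occurrence(s) of x with (x - 6)
  => ( x - 6 ) == 6
stmt 1: x := 5 + z  -- replace 1 occurrence(s) of x with (5 + z)
  => ( ( 5 + z ) - 6 ) == 6

Answer: ( ( 5 + z ) - 6 ) == 6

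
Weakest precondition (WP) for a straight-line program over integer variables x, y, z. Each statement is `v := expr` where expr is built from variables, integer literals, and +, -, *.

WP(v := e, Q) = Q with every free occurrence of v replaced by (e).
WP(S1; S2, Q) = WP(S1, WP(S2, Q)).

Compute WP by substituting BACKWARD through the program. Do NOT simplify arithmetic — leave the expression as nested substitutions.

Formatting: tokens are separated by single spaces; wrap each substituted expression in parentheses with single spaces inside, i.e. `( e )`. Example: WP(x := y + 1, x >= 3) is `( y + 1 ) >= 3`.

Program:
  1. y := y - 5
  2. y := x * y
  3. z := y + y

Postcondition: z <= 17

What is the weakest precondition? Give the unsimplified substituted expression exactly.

post: z <= 17
stmt 3: z := y + y  -- replace 1 occurrence(s) of z with (y + y)
  => ( y + y ) <= 17
stmt 2: y := x * y  -- replace 2 occurrence(s) of y with (x * y)
  => ( ( x * y ) + ( x * y ) ) <= 17
stmt 1: y := y - 5  -- replace 2 occurrence(s) of y with (y - 5)
  => ( ( x * ( y - 5 ) ) + ( x * ( y - 5 ) ) ) <= 17

Answer: ( ( x * ( y - 5 ) ) + ( x * ( y - 5 ) ) ) <= 17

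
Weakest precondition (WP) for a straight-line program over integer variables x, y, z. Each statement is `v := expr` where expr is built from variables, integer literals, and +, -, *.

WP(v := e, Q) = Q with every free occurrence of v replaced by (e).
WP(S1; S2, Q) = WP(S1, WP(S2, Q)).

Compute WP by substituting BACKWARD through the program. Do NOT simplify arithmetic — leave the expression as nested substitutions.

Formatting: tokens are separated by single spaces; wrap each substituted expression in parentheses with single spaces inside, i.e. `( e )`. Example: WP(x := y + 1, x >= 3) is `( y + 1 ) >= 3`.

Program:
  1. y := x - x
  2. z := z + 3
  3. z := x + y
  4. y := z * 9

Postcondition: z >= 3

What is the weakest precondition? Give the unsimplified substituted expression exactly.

post: z >= 3
stmt 4: y := z * 9  -- replace 0 occurrence(s) of y with (z * 9)
  => z >= 3
stmt 3: z := x + y  -- replace 1 occurrence(s) of z with (x + y)
  => ( x + y ) >= 3
stmt 2: z := z + 3  -- replace 0 occurrence(s) of z with (z + 3)
  => ( x + y ) >= 3
stmt 1: y := x - x  -- replace 1 occurrence(s) of y with (x - x)
  => ( x + ( x - x ) ) >= 3

Answer: ( x + ( x - x ) ) >= 3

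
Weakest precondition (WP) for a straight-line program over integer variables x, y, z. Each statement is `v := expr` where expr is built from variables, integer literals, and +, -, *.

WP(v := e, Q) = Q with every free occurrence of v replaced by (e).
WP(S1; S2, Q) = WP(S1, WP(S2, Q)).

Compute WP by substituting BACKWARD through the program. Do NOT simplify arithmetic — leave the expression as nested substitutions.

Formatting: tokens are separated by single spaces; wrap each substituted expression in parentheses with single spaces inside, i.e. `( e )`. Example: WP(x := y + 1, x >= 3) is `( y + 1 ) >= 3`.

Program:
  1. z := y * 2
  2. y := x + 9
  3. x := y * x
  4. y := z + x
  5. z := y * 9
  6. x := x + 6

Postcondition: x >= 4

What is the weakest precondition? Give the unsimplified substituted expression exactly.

post: x >= 4
stmt 6: x := x + 6  -- replace 1 occurrence(s) of x with (x + 6)
  => ( x + 6 ) >= 4
stmt 5: z := y * 9  -- replace 0 occurrence(s) of z with (y * 9)
  => ( x + 6 ) >= 4
stmt 4: y := z + x  -- replace 0 occurrence(s) of y with (z + x)
  => ( x + 6 ) >= 4
stmt 3: x := y * x  -- replace 1 occurrence(s) of x with (y * x)
  => ( ( y * x ) + 6 ) >= 4
stmt 2: y := x + 9  -- replace 1 occurrence(s) of y with (x + 9)
  => ( ( ( x + 9 ) * x ) + 6 ) >= 4
stmt 1: z := y * 2  -- replace 0 occurrence(s) of z with (y * 2)
  => ( ( ( x + 9 ) * x ) + 6 ) >= 4

Answer: ( ( ( x + 9 ) * x ) + 6 ) >= 4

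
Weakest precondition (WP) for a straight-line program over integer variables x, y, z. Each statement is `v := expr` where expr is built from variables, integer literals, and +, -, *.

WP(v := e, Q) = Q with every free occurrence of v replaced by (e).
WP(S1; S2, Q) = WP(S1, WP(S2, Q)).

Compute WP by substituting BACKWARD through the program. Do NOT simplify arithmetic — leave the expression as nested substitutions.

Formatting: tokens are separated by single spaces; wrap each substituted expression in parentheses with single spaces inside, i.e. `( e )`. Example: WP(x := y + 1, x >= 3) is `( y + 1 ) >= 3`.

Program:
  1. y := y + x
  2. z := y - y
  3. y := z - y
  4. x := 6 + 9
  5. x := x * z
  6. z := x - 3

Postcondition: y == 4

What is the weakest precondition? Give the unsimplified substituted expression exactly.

Answer: ( ( ( y + x ) - ( y + x ) ) - ( y + x ) ) == 4

Derivation:
post: y == 4
stmt 6: z := x - 3  -- replace 0 occurrence(s) of z with (x - 3)
  => y == 4
stmt 5: x := x * z  -- replace 0 occurrence(s) of x with (x * z)
  => y == 4
stmt 4: x := 6 + 9  -- replace 0 occurrence(s) of x with (6 + 9)
  => y == 4
stmt 3: y := z - y  -- replace 1 occurrence(s) of y with (z - y)
  => ( z - y ) == 4
stmt 2: z := y - y  -- replace 1 occurrence(s) of z with (y - y)
  => ( ( y - y ) - y ) == 4
stmt 1: y := y + x  -- replace 3 occurrence(s) of y with (y + x)
  => ( ( ( y + x ) - ( y + x ) ) - ( y + x ) ) == 4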